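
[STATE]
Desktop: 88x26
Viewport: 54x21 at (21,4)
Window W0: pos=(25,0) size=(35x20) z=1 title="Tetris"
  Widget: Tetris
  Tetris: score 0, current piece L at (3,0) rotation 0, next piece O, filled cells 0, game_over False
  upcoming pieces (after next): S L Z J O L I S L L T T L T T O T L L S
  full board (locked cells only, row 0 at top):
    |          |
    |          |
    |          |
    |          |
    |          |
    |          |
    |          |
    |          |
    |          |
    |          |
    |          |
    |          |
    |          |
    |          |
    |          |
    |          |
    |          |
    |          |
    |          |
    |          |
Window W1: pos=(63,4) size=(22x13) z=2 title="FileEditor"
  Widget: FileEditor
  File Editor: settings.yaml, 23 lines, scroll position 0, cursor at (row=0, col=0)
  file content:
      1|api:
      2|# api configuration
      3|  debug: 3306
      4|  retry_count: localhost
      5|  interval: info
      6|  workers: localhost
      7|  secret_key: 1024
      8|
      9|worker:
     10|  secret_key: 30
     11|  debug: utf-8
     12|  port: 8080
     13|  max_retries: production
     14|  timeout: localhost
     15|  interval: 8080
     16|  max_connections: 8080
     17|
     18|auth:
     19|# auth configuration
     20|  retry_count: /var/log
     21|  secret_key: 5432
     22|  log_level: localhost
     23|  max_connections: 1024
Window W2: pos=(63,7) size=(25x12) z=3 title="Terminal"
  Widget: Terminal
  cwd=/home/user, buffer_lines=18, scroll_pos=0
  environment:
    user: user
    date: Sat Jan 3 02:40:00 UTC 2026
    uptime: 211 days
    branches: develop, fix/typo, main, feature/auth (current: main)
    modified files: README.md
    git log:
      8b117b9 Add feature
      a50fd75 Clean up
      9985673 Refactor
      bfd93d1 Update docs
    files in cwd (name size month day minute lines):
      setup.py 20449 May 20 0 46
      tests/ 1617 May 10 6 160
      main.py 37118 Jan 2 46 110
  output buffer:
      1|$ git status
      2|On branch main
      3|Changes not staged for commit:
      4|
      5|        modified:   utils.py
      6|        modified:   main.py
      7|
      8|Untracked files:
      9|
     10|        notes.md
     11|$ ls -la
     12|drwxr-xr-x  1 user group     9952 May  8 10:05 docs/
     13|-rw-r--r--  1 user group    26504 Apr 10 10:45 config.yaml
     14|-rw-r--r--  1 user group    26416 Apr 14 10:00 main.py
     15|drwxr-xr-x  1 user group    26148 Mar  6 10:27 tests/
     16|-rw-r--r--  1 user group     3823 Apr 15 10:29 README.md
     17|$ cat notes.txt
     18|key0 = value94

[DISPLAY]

    ┃          │▓▓                    ┃   ┏━━━━━━━━━━━
    ┃          │▓▓                    ┃   ┃ FileEditor
    ┃          │                      ┃   ┠───────────
    ┃          │                      ┃   ┏━━━━━━━━━━━
    ┃          │                      ┃   ┃ Terminal  
    ┃          │Score:                ┃   ┠───────────
    ┃          │0                     ┃   ┃$ git statu
    ┃          │                      ┃   ┃On branch m
    ┃          │                      ┃   ┃Changes not
    ┃          │                      ┃   ┃           
    ┃          │                      ┃   ┃        mod
    ┃          │                      ┃   ┃        mod
    ┃          │                      ┃   ┃           
    ┃          │                      ┃   ┃Untracked f
    ┃          │                      ┃   ┗━━━━━━━━━━━
    ┗━━━━━━━━━━━━━━━━━━━━━━━━━━━━━━━━━┛               
                                                      
                                                      
                                                      
                                                      
                                                      


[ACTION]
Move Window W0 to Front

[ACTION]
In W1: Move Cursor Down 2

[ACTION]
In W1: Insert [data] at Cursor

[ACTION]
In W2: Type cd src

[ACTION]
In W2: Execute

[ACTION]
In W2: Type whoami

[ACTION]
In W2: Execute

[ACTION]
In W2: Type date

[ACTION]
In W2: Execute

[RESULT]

    ┃          │▓▓                    ┃   ┏━━━━━━━━━━━
    ┃          │▓▓                    ┃   ┃ FileEditor
    ┃          │                      ┃   ┠───────────
    ┃          │                      ┃   ┏━━━━━━━━━━━
    ┃          │                      ┃   ┃ Terminal  
    ┃          │Score:                ┃   ┠───────────
    ┃          │0                     ┃   ┃key0 = valu
    ┃          │                      ┃   ┃$ cd src   
    ┃          │                      ┃   ┃           
    ┃          │                      ┃   ┃$ whoami   
    ┃          │                      ┃   ┃user       
    ┃          │                      ┃   ┃$ date     
    ┃          │                      ┃   ┃Sat Jan 3 0
    ┃          │                      ┃   ┃$ █        
    ┃          │                      ┃   ┗━━━━━━━━━━━
    ┗━━━━━━━━━━━━━━━━━━━━━━━━━━━━━━━━━┛               
                                                      
                                                      
                                                      
                                                      
                                                      


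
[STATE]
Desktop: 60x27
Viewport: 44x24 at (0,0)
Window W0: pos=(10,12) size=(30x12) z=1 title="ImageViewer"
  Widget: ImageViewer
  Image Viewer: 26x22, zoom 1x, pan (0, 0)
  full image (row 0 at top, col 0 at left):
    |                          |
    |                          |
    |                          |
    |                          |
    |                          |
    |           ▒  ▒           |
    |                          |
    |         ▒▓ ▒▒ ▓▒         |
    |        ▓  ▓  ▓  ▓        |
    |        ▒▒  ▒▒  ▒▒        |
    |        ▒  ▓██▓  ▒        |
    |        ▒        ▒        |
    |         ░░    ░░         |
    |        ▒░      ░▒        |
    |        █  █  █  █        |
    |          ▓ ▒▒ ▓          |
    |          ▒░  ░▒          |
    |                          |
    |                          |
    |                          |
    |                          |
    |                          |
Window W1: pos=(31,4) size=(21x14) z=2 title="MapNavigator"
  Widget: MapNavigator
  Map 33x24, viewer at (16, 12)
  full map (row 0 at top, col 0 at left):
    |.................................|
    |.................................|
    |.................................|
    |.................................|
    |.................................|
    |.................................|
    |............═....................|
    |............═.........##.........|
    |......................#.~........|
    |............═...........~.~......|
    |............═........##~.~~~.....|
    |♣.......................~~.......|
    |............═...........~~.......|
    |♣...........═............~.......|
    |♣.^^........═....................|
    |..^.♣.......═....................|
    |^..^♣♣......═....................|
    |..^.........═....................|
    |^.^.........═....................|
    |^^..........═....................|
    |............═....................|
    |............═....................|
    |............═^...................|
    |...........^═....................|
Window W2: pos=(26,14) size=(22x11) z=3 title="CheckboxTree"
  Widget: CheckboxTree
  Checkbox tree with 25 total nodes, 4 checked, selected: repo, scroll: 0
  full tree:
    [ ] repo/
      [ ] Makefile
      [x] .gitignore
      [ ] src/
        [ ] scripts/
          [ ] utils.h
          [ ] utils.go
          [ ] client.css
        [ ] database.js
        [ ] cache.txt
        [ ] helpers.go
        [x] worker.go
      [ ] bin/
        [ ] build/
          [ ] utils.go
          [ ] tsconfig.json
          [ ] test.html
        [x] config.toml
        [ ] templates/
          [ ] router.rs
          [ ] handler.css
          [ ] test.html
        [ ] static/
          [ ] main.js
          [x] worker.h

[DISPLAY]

                                            
                                            
                                            
                                            
                               ┏━━━━━━━━━━━━
                               ┃ MapNavigato
                               ┠────────────
                               ┃.....═......
                               ┃............
                               ┃.....═......
                               ┃.....═......
                               ┃............
          ┏━━━━━━━━━━━━━━━━━━━━┃.....═...@..
          ┃ ImageViewer        ┃.....═......
          ┠───────────────┏━━━━━━━━━━━━━━━━━
          ┃               ┃ CheckboxTree    
          ┃               ┠─────────────────
          ┃               ┃>[-] repo/       
          ┃               ┃   [ ] Makefile  
          ┃               ┃   [x] .gitignore
          ┃           ▒  ▒┃   [-] src/      
          ┃               ┃     [ ] scripts/
          ┃         ▒▓ ▒▒ ┃       [ ] utils.
          ┗━━━━━━━━━━━━━━━┃       [ ] utils.


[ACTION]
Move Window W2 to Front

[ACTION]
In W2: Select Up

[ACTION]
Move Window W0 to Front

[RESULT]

                                            
                                            
                                            
                                            
                               ┏━━━━━━━━━━━━
                               ┃ MapNavigato
                               ┠────────────
                               ┃.....═......
                               ┃............
                               ┃.....═......
                               ┃.....═......
                               ┃............
          ┏━━━━━━━━━━━━━━━━━━━━━━━━━━━━┓.@..
          ┃ ImageViewer                ┃....
          ┠────────────────────────────┨━━━━
          ┃                            ┃    
          ┃                            ┃────
          ┃                            ┃    
          ┃                            ┃le  
          ┃                            ┃nore
          ┃           ▒  ▒             ┃    
          ┃                            ┃pts/
          ┃         ▒▓ ▒▒ ▓▒           ┃ils.
          ┗━━━━━━━━━━━━━━━━━━━━━━━━━━━━┛ils.


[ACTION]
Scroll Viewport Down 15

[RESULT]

                                            
                               ┏━━━━━━━━━━━━
                               ┃ MapNavigato
                               ┠────────────
                               ┃.....═......
                               ┃............
                               ┃.....═......
                               ┃.....═......
                               ┃............
          ┏━━━━━━━━━━━━━━━━━━━━━━━━━━━━┓.@..
          ┃ ImageViewer                ┃....
          ┠────────────────────────────┨━━━━
          ┃                            ┃    
          ┃                            ┃────
          ┃                            ┃    
          ┃                            ┃le  
          ┃                            ┃nore
          ┃           ▒  ▒             ┃    
          ┃                            ┃pts/
          ┃         ▒▓ ▒▒ ▓▒           ┃ils.
          ┗━━━━━━━━━━━━━━━━━━━━━━━━━━━━┛ils.
                          ┗━━━━━━━━━━━━━━━━━
                                            
                                            


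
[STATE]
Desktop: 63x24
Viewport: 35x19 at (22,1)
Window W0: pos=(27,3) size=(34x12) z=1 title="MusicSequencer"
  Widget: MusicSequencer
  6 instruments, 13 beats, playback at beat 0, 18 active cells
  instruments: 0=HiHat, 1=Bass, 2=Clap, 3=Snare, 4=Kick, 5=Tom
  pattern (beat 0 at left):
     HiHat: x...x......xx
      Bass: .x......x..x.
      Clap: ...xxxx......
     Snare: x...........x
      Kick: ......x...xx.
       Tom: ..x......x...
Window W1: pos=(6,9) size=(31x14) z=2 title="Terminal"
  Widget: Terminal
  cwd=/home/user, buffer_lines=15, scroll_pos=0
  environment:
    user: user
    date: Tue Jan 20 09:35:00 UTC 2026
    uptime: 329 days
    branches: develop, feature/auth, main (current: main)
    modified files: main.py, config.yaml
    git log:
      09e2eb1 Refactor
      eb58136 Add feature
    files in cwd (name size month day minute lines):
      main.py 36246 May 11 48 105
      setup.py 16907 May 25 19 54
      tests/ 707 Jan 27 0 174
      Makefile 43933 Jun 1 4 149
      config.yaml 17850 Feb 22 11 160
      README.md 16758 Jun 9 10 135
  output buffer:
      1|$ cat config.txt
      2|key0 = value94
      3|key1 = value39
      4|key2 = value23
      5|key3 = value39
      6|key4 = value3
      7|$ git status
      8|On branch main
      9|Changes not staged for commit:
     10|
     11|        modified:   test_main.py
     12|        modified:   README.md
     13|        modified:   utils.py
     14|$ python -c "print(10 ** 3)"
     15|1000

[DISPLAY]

                                   
                                   
     ┏━━━━━━━━━━━━━━━━━━━━━━━━━━━━━
     ┃ MusicSequencer              
     ┠─────────────────────────────
     ┃      ▼123456789012          
     ┃ HiHat█···█······██          
     ┃  Bass·█······█··█·          
━━━━━━━━━━━━━━┓████······          
              ┃·········█          
──────────────┨···█···██·          
t             ┃······█···          
              ┃                    
              ┃━━━━━━━━━━━━━━━━━━━━
              ┃                    
              ┃                    
              ┃                    
              ┃                    
              ┃                    


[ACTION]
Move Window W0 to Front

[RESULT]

                                   
                                   
     ┏━━━━━━━━━━━━━━━━━━━━━━━━━━━━━
     ┃ MusicSequencer              
     ┠─────────────────────────────
     ┃      ▼123456789012          
     ┃ HiHat█···█······██          
     ┃  Bass·█······█··█·          
━━━━━┃  Clap···████······          
     ┃ Snare█···········█          
─────┃  Kick······█···██·          
t    ┃   Tom··█······█···          
     ┃                             
     ┗━━━━━━━━━━━━━━━━━━━━━━━━━━━━━
              ┃                    
              ┃                    
              ┃                    
              ┃                    
              ┃                    


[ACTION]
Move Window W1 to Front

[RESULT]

                                   
                                   
     ┏━━━━━━━━━━━━━━━━━━━━━━━━━━━━━
     ┃ MusicSequencer              
     ┠─────────────────────────────
     ┃      ▼123456789012          
     ┃ HiHat█···█······██          
     ┃  Bass·█······█··█·          
━━━━━━━━━━━━━━┓████······          
              ┃·········█          
──────────────┨···█···██·          
t             ┃······█···          
              ┃                    
              ┃━━━━━━━━━━━━━━━━━━━━
              ┃                    
              ┃                    
              ┃                    
              ┃                    
              ┃                    


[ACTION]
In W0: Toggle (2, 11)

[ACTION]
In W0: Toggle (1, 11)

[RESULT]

                                   
                                   
     ┏━━━━━━━━━━━━━━━━━━━━━━━━━━━━━
     ┃ MusicSequencer              
     ┠─────────────────────────────
     ┃      ▼123456789012          
     ┃ HiHat█···█······██          
     ┃  Bass·█······█····          
━━━━━━━━━━━━━━┓████····█·          
              ┃·········█          
──────────────┨···█···██·          
t             ┃······█···          
              ┃                    
              ┃━━━━━━━━━━━━━━━━━━━━
              ┃                    
              ┃                    
              ┃                    
              ┃                    
              ┃                    


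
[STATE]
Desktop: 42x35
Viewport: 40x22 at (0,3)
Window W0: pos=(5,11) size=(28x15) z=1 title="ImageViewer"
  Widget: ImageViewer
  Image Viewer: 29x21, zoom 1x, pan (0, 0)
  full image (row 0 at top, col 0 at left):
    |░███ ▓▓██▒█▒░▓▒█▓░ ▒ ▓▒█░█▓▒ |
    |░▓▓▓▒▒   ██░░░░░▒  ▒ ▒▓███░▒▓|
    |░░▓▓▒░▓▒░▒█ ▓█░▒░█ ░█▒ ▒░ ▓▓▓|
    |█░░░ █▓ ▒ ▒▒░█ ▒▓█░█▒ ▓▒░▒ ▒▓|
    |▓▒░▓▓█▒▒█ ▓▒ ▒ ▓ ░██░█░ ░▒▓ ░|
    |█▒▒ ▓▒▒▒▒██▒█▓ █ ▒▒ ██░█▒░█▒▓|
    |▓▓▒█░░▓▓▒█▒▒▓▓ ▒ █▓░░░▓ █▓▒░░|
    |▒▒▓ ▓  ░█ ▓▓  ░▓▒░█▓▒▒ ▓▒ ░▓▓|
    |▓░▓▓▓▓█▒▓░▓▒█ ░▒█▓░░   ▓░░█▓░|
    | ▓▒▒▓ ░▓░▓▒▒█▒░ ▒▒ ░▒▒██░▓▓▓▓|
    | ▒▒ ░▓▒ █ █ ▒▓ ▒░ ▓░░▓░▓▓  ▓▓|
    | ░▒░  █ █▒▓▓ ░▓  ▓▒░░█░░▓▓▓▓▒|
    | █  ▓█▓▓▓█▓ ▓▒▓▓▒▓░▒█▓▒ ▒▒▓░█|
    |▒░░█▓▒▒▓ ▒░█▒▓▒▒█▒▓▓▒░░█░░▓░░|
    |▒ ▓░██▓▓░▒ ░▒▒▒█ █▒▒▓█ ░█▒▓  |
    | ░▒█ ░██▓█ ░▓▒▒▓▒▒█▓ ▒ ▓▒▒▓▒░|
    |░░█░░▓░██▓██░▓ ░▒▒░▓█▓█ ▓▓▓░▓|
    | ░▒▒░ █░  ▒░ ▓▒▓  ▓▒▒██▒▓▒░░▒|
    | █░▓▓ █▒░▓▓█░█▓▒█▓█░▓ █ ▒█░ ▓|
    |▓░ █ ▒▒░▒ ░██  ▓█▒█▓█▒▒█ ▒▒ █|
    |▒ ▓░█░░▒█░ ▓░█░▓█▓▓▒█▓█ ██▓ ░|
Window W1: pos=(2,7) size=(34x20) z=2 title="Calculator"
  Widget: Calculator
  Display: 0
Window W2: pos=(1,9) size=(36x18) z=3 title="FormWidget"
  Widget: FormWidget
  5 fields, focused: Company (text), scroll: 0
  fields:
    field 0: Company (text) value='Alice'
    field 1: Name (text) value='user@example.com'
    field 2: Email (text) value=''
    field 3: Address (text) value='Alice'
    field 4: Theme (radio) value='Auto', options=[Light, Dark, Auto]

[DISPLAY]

                                        
                                        
                                        
                                        
  ┏━━━━━━━━━━━━━━━━━━━━━━━━━━━━━━━━┓    
  ┃ Calculator                     ┃    
 ┏━━━━━━━━━━━━━━━━━━━━━━━━━━━━━━━━━━┓   
 ┃ FormWidget                       ┃   
 ┠──────────────────────────────────┨   
 ┃> Company:    [Alice             ]┃   
 ┃  Name:       [user@example.com  ]┃   
 ┃  Email:      [                  ]┃   
 ┃  Address:    [Alice             ]┃   
 ┃  Theme:      ( ) Light  ( ) Dark ┃   
 ┃                                  ┃   
 ┃                                  ┃   
 ┃                                  ┃   
 ┃                                  ┃   
 ┃                                  ┃   
 ┃                                  ┃   
 ┃                                  ┃   
 ┃                                  ┃   


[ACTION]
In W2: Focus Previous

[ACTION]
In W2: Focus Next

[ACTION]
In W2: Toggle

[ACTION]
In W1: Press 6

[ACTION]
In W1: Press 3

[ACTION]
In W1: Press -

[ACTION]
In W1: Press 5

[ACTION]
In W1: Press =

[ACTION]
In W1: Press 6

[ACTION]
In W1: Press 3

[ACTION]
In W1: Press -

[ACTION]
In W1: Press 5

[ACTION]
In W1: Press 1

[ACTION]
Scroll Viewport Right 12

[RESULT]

                                        
                                        
                                        
                                        
┏━━━━━━━━━━━━━━━━━━━━━━━━━━━━━━━━┓      
┃ Calculator                     ┃      
━━━━━━━━━━━━━━━━━━━━━━━━━━━━━━━━━━┓     
 FormWidget                       ┃     
──────────────────────────────────┨     
> Company:    [Alice             ]┃     
  Name:       [user@example.com  ]┃     
  Email:      [                  ]┃     
  Address:    [Alice             ]┃     
  Theme:      ( ) Light  ( ) Dark ┃     
                                  ┃     
                                  ┃     
                                  ┃     
                                  ┃     
                                  ┃     
                                  ┃     
                                  ┃     
                                  ┃     


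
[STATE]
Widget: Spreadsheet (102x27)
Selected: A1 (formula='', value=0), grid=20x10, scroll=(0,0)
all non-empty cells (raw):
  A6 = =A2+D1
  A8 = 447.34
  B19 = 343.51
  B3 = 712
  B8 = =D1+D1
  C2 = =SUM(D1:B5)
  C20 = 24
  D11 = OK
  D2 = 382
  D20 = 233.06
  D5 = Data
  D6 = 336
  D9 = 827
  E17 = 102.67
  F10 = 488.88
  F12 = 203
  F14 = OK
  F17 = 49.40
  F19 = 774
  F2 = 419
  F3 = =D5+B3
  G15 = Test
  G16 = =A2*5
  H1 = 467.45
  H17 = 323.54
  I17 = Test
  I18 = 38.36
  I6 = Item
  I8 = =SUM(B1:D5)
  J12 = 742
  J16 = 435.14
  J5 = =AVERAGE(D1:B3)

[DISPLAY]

A1:                                                                                                   
       A       B       C       D       E       F       G       H       I       J                      
------------------------------------------------------------------------------------------------------
  1      [0]       0       0       0       0       0       0  467.45       0       0                  
  2        0       0#CIRC!       382       0     419       0       0       0       0                  
  3        0     712       0       0       0#ERR!          0       0       0       0                  
  4        0       0       0       0       0       0       0       0       0       0                  
  5        0       0       0Data           0       0       0       0       0#CIRC!                    
  6        0       0       0     336       0       0       0       0Item           0                  
  7        0       0       0       0       0       0       0       0       0       0                  
  8   447.34       0       0       0       0       0       0       0#CIRC!         0                  
  9        0       0       0     827       0       0       0       0       0       0                  
 10        0       0       0       0       0  488.88       0       0       0       0                  
 11        0       0       0OK             0       0       0       0       0       0                  
 12        0       0       0       0       0     203       0       0       0     742                  
 13        0       0       0       0       0       0       0       0       0       0                  
 14        0       0       0       0       0OK             0       0       0       0                  
 15        0       0       0       0       0       0Test           0       0       0                  
 16        0       0       0       0       0       0       0       0       0  435.14                  
 17        0       0       0       0  102.67   49.40       0  323.54Test           0                  
 18        0       0       0       0       0       0       0       0   38.36       0                  
 19        0  343.51       0       0       0     774       0       0       0       0                  
 20        0       0      24  233.06       0       0       0       0       0       0                  
                                                                                                      
                                                                                                      
                                                                                                      
                                                                                                      


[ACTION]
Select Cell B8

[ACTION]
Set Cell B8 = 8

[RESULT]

B8: 8                                                                                                 
       A       B       C       D       E       F       G       H       I       J                      
------------------------------------------------------------------------------------------------------
  1        0       0       0       0       0       0       0  467.45       0       0                  
  2        0       0#CIRC!       382       0     419       0       0       0       0                  
  3        0     712       0       0       0#ERR!          0       0       0       0                  
  4        0       0       0       0       0       0       0       0       0       0                  
  5        0       0       0Data           0       0       0       0       0#CIRC!                    
  6        0       0       0     336       0       0       0       0Item           0                  
  7        0       0       0       0       0       0       0       0       0       0                  
  8   447.34     [8]       0       0       0       0       0       0#CIRC!         0                  
  9        0       0       0     827       0       0       0       0       0       0                  
 10        0       0       0       0       0  488.88       0       0       0       0                  
 11        0       0       0OK             0       0       0       0       0       0                  
 12        0       0       0       0       0     203       0       0       0     742                  
 13        0       0       0       0       0       0       0       0       0       0                  
 14        0       0       0       0       0OK             0       0       0       0                  
 15        0       0       0       0       0       0Test           0       0       0                  
 16        0       0       0       0       0       0       0       0       0  435.14                  
 17        0       0       0       0  102.67   49.40       0  323.54Test           0                  
 18        0       0       0       0       0       0       0       0   38.36       0                  
 19        0  343.51       0       0       0     774       0       0       0       0                  
 20        0       0      24  233.06       0       0       0       0       0       0                  
                                                                                                      
                                                                                                      
                                                                                                      
                                                                                                      


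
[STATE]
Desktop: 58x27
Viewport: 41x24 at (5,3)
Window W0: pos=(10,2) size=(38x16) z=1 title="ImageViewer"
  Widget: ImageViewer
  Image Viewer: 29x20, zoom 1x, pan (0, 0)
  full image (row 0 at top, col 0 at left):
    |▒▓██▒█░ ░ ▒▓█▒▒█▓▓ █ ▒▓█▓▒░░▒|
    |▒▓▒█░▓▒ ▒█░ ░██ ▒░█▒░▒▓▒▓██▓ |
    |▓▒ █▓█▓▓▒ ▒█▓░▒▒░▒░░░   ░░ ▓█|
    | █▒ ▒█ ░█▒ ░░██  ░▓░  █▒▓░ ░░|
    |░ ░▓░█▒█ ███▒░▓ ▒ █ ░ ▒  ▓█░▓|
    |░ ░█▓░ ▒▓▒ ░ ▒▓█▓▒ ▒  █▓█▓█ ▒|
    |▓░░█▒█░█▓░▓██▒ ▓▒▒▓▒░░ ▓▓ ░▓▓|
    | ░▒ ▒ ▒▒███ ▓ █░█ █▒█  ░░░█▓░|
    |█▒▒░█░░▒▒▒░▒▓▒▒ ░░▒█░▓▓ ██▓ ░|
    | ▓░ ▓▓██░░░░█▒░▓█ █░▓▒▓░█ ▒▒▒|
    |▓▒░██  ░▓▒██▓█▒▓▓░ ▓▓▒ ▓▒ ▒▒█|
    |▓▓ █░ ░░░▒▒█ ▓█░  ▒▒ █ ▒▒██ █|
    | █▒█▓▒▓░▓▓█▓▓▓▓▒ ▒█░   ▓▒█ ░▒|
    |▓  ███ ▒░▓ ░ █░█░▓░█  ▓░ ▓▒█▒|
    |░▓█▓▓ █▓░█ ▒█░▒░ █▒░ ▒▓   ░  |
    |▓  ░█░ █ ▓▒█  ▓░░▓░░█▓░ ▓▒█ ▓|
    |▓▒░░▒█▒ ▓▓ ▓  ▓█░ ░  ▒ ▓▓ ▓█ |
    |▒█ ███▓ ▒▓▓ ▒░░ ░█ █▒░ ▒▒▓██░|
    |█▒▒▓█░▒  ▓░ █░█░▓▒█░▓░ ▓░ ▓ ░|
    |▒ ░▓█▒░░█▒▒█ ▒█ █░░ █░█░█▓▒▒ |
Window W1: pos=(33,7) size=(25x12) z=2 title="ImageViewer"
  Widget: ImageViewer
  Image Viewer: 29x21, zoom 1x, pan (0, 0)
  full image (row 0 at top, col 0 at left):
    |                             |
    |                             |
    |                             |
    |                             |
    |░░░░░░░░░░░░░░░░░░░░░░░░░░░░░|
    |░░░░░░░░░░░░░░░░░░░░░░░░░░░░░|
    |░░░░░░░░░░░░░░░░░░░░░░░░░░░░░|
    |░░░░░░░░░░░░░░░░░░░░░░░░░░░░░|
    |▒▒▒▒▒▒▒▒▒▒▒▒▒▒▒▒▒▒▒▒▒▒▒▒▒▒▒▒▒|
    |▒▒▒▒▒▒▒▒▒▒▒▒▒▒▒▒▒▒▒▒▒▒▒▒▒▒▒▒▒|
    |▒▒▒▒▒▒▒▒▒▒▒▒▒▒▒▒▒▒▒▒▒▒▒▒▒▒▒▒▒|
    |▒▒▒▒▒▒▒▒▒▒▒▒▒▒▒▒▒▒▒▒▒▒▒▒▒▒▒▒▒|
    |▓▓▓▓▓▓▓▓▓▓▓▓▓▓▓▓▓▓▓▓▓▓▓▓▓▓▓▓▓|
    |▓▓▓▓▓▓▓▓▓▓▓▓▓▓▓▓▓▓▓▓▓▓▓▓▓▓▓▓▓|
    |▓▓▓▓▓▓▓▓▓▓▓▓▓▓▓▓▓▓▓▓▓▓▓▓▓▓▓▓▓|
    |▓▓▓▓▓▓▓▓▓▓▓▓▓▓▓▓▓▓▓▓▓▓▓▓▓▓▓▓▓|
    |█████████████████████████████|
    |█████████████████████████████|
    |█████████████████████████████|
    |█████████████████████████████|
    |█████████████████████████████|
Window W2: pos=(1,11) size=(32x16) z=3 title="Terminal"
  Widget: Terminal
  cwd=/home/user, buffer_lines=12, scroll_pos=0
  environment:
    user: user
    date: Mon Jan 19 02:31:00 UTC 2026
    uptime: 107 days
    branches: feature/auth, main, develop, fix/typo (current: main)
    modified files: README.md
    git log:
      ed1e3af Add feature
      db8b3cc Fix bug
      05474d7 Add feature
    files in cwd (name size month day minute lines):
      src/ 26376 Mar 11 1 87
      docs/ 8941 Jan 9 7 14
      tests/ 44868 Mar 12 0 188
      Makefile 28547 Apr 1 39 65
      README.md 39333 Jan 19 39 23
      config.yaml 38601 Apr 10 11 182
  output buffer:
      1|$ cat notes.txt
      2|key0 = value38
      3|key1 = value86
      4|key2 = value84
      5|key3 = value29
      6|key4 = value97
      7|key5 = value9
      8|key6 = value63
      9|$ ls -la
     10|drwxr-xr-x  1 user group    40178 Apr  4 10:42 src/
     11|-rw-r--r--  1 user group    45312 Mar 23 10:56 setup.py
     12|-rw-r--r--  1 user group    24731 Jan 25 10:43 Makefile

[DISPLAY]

     ┃ ImageViewer                       
     ┠───────────────────────────────────
     ┃▒▓██▒█░ ░ ▒▓█▒▒█▓▓ █ ▒▓█▓▒░░▒      
     ┃▒▓▒█░▓▒ ▒█░ ░██ ▒░█▒░▒▓▒▓██▓       
     ┃▓▒ █▓█▓▓▒ ▒█▓░▒▒░▒░░░ ┏━━━━━━━━━━━━
     ┃ █▒ ▒█ ░█▒ ░░██  ░▓░  ┃ ImageViewer
     ┃░ ░▓░█▒█ ███▒░▓ ▒ █ ░ ┠────────────
     ┃░ ░█▓░ ▒▓▒ ░ ▒▓█▓▒ ▒  ┃            
━━━━━━━━━━━━━━━━━━━━━━━━━━━┓┃            
rminal                     ┃┃            
───────────────────────────┨┃            
at notes.txt               ┃┃░░░░░░░░░░░░
0 = value38                ┃┃░░░░░░░░░░░░
1 = value86                ┃┃░░░░░░░░░░░░
2 = value84                ┃┃░░░░░░░░░░░░
3 = value29                ┃┗━━━━━━━━━━━━
4 = value97                ┃             
5 = value9                 ┃             
6 = value63                ┃             
s -la                      ┃             
xr-xr-x  1 user group    40┃             
-r--r--  1 user group    45┃             
-r--r--  1 user group    24┃             
━━━━━━━━━━━━━━━━━━━━━━━━━━━┛             


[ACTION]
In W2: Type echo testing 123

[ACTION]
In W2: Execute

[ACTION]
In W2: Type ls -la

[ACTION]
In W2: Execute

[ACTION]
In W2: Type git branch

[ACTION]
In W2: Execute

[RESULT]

     ┃ ImageViewer                       
     ┠───────────────────────────────────
     ┃▒▓██▒█░ ░ ▒▓█▒▒█▓▓ █ ▒▓█▓▒░░▒      
     ┃▒▓▒█░▓▒ ▒█░ ░██ ▒░█▒░▒▓▒▓██▓       
     ┃▓▒ █▓█▓▓▒ ▒█▓░▒▒░▒░░░ ┏━━━━━━━━━━━━
     ┃ █▒ ▒█ ░█▒ ░░██  ░▓░  ┃ ImageViewer
     ┃░ ░▓░█▒█ ███▒░▓ ▒ █ ░ ┠────────────
     ┃░ ░█▓░ ▒▓▒ ░ ▒▓█▓▒ ▒  ┃            
━━━━━━━━━━━━━━━━━━━━━━━━━━━┓┃            
rminal                     ┃┃            
───────────────────────────┨┃            
xr-xr-x  1 user group    26┃┃░░░░░░░░░░░░
xr-xr-x  1 user group     8┃┃░░░░░░░░░░░░
xr-xr-x  1 user group    44┃┃░░░░░░░░░░░░
-r--r--  1 user group    28┃┃░░░░░░░░░░░░
-r--r--  1 user group    39┃┗━━━━━━━━━━━━
-r--r--  1 user group    38┃             
it branch                  ┃             
eature/auth                ┃             
ain                        ┃             
evelop                     ┃             
ix/typo                    ┃             
                           ┃             
━━━━━━━━━━━━━━━━━━━━━━━━━━━┛             


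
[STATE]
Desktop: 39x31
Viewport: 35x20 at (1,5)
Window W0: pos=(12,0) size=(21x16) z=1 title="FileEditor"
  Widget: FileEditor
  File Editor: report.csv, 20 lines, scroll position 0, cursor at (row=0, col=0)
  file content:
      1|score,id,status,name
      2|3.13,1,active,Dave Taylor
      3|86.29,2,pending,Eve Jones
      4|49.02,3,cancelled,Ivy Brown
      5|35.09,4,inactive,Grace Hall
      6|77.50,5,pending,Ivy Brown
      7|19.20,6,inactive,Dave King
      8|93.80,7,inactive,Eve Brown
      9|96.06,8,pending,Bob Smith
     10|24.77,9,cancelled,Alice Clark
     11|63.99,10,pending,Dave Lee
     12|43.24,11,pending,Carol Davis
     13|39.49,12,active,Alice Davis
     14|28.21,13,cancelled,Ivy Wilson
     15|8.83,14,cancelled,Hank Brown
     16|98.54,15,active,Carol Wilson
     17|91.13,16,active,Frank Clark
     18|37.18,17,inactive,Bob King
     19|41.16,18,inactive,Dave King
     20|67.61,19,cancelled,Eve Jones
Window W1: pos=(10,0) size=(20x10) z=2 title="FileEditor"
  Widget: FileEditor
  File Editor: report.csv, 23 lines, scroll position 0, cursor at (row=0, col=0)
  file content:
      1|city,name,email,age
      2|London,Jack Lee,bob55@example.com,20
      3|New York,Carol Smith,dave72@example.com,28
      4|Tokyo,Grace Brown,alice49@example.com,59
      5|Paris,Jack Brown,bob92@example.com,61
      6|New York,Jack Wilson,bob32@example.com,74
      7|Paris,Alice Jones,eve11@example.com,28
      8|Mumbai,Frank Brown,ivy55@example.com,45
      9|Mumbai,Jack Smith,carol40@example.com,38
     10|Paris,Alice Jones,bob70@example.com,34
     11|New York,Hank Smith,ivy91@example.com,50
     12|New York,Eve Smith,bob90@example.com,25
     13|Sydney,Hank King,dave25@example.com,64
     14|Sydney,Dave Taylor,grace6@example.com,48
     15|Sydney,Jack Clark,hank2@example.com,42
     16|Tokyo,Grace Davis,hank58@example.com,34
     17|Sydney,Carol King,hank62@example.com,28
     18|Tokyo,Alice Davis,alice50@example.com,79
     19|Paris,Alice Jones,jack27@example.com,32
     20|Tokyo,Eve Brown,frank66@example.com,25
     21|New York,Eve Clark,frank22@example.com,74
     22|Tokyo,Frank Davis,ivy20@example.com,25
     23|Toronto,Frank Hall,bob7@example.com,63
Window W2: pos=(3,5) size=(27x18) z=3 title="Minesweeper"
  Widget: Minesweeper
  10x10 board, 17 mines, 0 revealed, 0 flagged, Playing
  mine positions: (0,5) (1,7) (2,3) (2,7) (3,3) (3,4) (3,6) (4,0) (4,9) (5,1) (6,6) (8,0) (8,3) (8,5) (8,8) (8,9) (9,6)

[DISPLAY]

  ┏━━━━━━━━━━━━━━━━━━━━━━━━━┓v░┃   
  ┃ Minesweeper             ┃,░┃   
  ┠─────────────────────────┨G░┃   
  ┃■■■■■■■■■■               ┃v░┃   
  ┃■■■■■■■■■■               ┃D░┃   
  ┃■■■■■■■■■■               ┃E░┃   
  ┃■■■■■■■■■■               ┃o░┃   
  ┃■■■■■■■■■■               ┃,░┃   
  ┃■■■■■■■■■■               ┃D░┃   
  ┃■■■■■■■■■■               ┃C▼┃   
  ┃■■■■■■■■■■               ┃━━┛   
  ┃■■■■■■■■■■               ┃      
  ┃■■■■■■■■■■               ┃      
  ┃                         ┃      
  ┃                         ┃      
  ┃                         ┃      
  ┃                         ┃      
  ┗━━━━━━━━━━━━━━━━━━━━━━━━━┛      
                                   
                                   


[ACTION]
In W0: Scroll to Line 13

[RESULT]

  ┏━━━━━━━━━━━━━━━━━━━━━━━━━┓D░┃   
  ┃ Minesweeper             ┃C░┃   
  ┠─────────────────────────┨l░┃   
  ┃■■■■■■■■■■               ┃d░┃   
  ┃■■■■■■■■■■               ┃,░┃   
  ┃■■■■■■■■■■               ┃a░┃   
  ┃■■■■■■■■■■               ┃r░┃   
  ┃■■■■■■■■■■               ┃,░┃   
  ┃■■■■■■■■■■               ┃,█┃   
  ┃■■■■■■■■■■               ┃d▼┃   
  ┃■■■■■■■■■■               ┃━━┛   
  ┃■■■■■■■■■■               ┃      
  ┃■■■■■■■■■■               ┃      
  ┃                         ┃      
  ┃                         ┃      
  ┃                         ┃      
  ┃                         ┃      
  ┗━━━━━━━━━━━━━━━━━━━━━━━━━┛      
                                   
                                   


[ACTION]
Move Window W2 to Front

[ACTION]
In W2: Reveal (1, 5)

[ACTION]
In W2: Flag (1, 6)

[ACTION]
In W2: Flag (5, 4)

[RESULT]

  ┏━━━━━━━━━━━━━━━━━━━━━━━━━┓D░┃   
  ┃ Minesweeper             ┃C░┃   
  ┠─────────────────────────┨l░┃   
  ┃■■■■■■■■■■               ┃d░┃   
  ┃■■■■■1⚑■■■               ┃,░┃   
  ┃■■■■■■■■■■               ┃a░┃   
  ┃■■■■■■■■■■               ┃r░┃   
  ┃■■■■■■■■■■               ┃,░┃   
  ┃■■■■⚑■■■■■               ┃,█┃   
  ┃■■■■■■■■■■               ┃d▼┃   
  ┃■■■■■■■■■■               ┃━━┛   
  ┃■■■■■■■■■■               ┃      
  ┃■■■■■■■■■■               ┃      
  ┃                         ┃      
  ┃                         ┃      
  ┃                         ┃      
  ┃                         ┃      
  ┗━━━━━━━━━━━━━━━━━━━━━━━━━┛      
                                   
                                   
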